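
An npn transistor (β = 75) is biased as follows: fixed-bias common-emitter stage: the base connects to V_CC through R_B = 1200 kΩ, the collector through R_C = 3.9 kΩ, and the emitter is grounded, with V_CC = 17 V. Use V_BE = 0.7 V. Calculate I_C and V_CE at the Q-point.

Base loop: V_CC = I_B·R_B + V_BE, so I_B = (17 − 0.7)/1200 kΩ = 0.0136 mA.
In the active region I_C = β·I_B = 75 × 0.0136 = 1.02 mA.
Collector loop: V_CE = V_CC − I_C·R_C = 17 − 1.02×3.9 = 13 V.
Since V_CE = 13 V > V_CE(sat) ≈ 0.2 V, the transistor is in the active region as assumed.

I_C ≈ 1 mA, V_CE ≈ 13 V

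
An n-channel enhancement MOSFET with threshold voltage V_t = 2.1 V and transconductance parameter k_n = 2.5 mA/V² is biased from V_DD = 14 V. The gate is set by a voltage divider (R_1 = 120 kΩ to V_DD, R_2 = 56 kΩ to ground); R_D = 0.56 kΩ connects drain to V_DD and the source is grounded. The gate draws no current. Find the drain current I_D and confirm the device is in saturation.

I_D ≈ 6.9 mA

V_G = V_DD·R_2/(R_1+R_2) = 14×56/176 = 4.45 V. With the source grounded, V_GS = V_G = 4.45 V.
Assume saturation: I_D = (k_n/2)(V_GS − V_t)² = (2.5/2)×(4.45 − 2.1)² = 1.25×2.35² = 6.93 mA.
V_DS = V_DD − I_D·R_D = 14 − 6.93×0.56 = 10.1 V.
Saturation requires V_DS ≥ V_GS − V_t = 2.35 V; 10.1 ≥ 2.35 ✓.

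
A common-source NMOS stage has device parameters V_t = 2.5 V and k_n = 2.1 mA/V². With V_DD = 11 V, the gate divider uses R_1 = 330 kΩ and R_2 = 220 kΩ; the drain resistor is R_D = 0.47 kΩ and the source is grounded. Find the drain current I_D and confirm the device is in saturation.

I_D ≈ 3.8 mA

V_G = V_DD·R_2/(R_1+R_2) = 11×220/550 = 4.4 V. With the source grounded, V_GS = V_G = 4.4 V.
Assume saturation: I_D = (k_n/2)(V_GS − V_t)² = (2.1/2)×(4.4 − 2.5)² = 1.05×1.9² = 3.79 mA.
V_DS = V_DD − I_D·R_D = 11 − 3.79×0.47 = 9.22 V.
Saturation requires V_DS ≥ V_GS − V_t = 1.9 V; 9.22 ≥ 1.9 ✓.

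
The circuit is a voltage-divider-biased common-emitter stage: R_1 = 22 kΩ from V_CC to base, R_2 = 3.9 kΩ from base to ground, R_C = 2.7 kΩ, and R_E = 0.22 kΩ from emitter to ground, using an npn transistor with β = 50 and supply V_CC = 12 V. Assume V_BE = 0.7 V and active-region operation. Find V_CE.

Thevenize the base divider: V_Th = V_CC·R_2/(R_1+R_2) = 12×3.9/25.9 = 1.81 V, R_Th = R_1‖R_2 = 3.31 kΩ.
Base-emitter loop: V_Th = I_B·R_Th + V_BE + (β+1)I_B·R_E, so I_B = (1.81 − 0.7) / (3.31 + 51×0.22) = 0.0762 mA.
I_C = β·I_B = 50×0.0762 = 3.81 mA, and I_E = (β+1)I_B = 3.88 mA.
V_CE = V_CC − I_C·R_C − I_E·R_E = 12 − 3.81×2.7 − 3.88×0.22 = 0.863 V.
V_CE = 0.863 V > 0.2 V confirms active-region operation.

V_CE ≈ 0.86 V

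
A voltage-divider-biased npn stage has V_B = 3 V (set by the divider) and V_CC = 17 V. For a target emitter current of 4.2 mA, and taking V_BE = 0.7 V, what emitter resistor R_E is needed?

R_E ≈ 0.55 kΩ

V_E = V_B − V_BE = 3 − 0.7 = 2.3 V.
R_E = V_E / I_E = 2.3 / 4.2 = 0.548 kΩ.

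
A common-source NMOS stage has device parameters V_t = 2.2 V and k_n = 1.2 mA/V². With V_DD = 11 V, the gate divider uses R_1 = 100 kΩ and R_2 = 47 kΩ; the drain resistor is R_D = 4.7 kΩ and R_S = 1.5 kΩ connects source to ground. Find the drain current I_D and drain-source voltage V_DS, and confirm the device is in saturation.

V_G = V_DD·R_2/(R_1+R_2) = 11×47/147 = 3.52 V.
Assume saturation: I_D = (k_n/2)(V_GS − V_t)² with V_GS = V_G − I_D·R_S = 3.52 − 1.5·I_D.
Substituting gives 1.35·I_D² − 3.37·I_D + 1.04 = 0, with roots I_D = 0.361 or 2.14 mA.
The root I_D = 2.14 mA gives V_GS = 0.313 V ≤ V_t, so take I_D = 0.361 mA.
Then V_GS = 2.98 V and V_DS = V_DD − I_D(R_D+R_S) = 11 − 0.361×6.2 = 8.76 V.
Saturation requires V_DS ≥ V_GS − V_t = 0.776 V; 8.76 ≥ 0.776 ✓.

I_D ≈ 0.36 mA, V_DS ≈ 8.8 V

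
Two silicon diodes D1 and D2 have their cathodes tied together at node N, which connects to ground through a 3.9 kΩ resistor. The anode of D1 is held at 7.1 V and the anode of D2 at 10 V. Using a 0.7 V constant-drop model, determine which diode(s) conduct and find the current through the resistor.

Assume both conduct. Then node N would need to be at both 7.1−0.7 = 6.4 V and 10−0.7 = 9.3 V, which is impossible.
Assume only D2 conducts: V_N = 10 − 0.7 = 9.3 V, so I_R = 9.3/3.9 = 2.38 mA.
Check D1: its anode-to-cathode voltage is 7.1 − 9.3 = -2.2 V < 0.7 V, so it is off. The assumption is consistent.

Only D2 conducts; I_R ≈ 2.4 mA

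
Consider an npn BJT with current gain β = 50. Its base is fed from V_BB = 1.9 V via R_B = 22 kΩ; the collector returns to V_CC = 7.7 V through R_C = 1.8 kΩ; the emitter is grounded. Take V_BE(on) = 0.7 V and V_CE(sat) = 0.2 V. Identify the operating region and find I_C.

Assume active. Base-emitter loop: I_B = (V_BB − V_BE)/R_B = (1.9 − 0.7)/22 = 0.0545 mA.
I_C = β·I_B = 50×0.0545 = 2.73 mA.
V_CE = V_CC − I_C·R_C = 7.7 − 2.73×1.8 = 2.79 V > V_CE(sat), so the active-region assumption holds.

active; I_C ≈ 2.7 mA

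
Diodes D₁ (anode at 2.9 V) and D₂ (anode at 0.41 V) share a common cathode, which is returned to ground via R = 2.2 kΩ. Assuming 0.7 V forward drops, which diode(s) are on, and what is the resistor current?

Only D₁ conducts; I_R ≈ 1 mA

Assume both conduct. Then node N would need to be at both 2.9−0.7 = 2.2 V and 0.41−0.7 = -0.29 V, which is impossible.
Assume only D₁ conducts: V_N = 2.9 − 0.7 = 2.2 V, so I_R = 2.2/2.2 = 1 mA.
Check D₂: its anode-to-cathode voltage is 0.41 − 2.2 = -1.79 V < 0.7 V, so it is off. The assumption is consistent.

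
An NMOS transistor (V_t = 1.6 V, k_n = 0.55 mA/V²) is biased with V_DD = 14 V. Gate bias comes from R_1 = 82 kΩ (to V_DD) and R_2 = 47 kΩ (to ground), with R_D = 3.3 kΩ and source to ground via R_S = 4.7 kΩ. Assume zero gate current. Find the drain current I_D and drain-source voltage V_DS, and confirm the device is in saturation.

V_G = V_DD·R_2/(R_1+R_2) = 14×47/129 = 5.1 V.
Assume saturation: I_D = (k_n/2)(V_GS − V_t)² with V_GS = V_G − I_D·R_S = 5.1 − 4.7·I_D.
Substituting gives 6.07·I_D² − 10·I_D + 3.37 = 0, with roots I_D = 0.467 or 1.19 mA.
The root I_D = 1.19 mA gives V_GS = -0.477 V ≤ V_t, so take I_D = 0.467 mA.
Then V_GS = 2.9 V and V_DS = V_DD − I_D(R_D+R_S) = 14 − 0.467×8 = 10.3 V.
Saturation requires V_DS ≥ V_GS − V_t = 1.3 V; 10.3 ≥ 1.3 ✓.

I_D ≈ 0.47 mA, V_DS ≈ 10 V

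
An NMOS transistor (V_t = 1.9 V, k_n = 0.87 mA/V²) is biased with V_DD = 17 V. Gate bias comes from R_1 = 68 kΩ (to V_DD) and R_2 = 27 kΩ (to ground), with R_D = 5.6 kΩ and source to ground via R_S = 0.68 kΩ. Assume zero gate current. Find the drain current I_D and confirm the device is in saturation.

V_G = V_DD·R_2/(R_1+R_2) = 17×27/95 = 4.83 V.
Assume saturation: I_D = (k_n/2)(V_GS − V_t)² with V_GS = V_G − I_D·R_S = 4.83 − 0.68·I_D.
Substituting gives 0.201·I_D² − 2.73·I_D + 3.74 = 0, with roots I_D = 1.54 or 12.1 mA.
The root I_D = 12.1 mA gives V_GS = -3.36 V ≤ V_t, so take I_D = 1.54 mA.
Then V_GS = 3.78 V and V_DS = V_DD − I_D(R_D+R_S) = 17 − 1.54×6.28 = 7.32 V.
Saturation requires V_DS ≥ V_GS − V_t = 1.88 V; 7.32 ≥ 1.88 ✓.

I_D ≈ 1.5 mA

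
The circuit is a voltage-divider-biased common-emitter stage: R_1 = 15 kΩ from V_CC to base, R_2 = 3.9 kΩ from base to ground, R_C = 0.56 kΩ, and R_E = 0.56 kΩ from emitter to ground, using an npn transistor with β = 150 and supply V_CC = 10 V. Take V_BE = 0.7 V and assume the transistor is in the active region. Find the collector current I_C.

I_C ≈ 2.3 mA

Thevenize the base divider: V_Th = V_CC·R_2/(R_1+R_2) = 10×3.9/18.9 = 2.06 V, R_Th = R_1‖R_2 = 3.1 kΩ.
Base-emitter loop: V_Th = I_B·R_Th + V_BE + (β+1)I_B·R_E, so I_B = (2.06 − 0.7) / (3.1 + 151×0.56) = 0.0156 mA.
I_C = β·I_B = 150×0.0156 = 2.33 mA, and I_E = (β+1)I_B = 2.35 mA.
V_CE = V_CC − I_C·R_C − I_E·R_E = 10 − 2.33×0.56 − 2.35×0.56 = 7.38 V.
V_CE = 7.38 V > 0.2 V confirms active-region operation.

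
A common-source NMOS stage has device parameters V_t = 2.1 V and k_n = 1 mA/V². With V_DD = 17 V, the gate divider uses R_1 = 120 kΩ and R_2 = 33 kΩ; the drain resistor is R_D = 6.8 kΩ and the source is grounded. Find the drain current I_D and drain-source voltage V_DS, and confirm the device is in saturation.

I_D ≈ 1.2 mA, V_DS ≈ 8.7 V

V_G = V_DD·R_2/(R_1+R_2) = 17×33/153 = 3.67 V. With the source grounded, V_GS = V_G = 3.67 V.
Assume saturation: I_D = (k_n/2)(V_GS − V_t)² = (1/2)×(3.67 − 2.1)² = 0.5×1.57² = 1.23 mA.
V_DS = V_DD − I_D·R_D = 17 − 1.23×6.8 = 8.65 V.
Saturation requires V_DS ≥ V_GS − V_t = 1.57 V; 8.65 ≥ 1.57 ✓.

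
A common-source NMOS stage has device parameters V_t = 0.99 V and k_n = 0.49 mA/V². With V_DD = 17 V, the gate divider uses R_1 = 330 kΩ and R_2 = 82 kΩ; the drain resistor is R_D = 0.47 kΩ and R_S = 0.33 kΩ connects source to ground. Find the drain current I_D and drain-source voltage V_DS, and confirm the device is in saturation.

V_G = V_DD·R_2/(R_1+R_2) = 17×82/412 = 3.38 V.
Assume saturation: I_D = (k_n/2)(V_GS − V_t)² with V_GS = V_G − I_D·R_S = 3.38 − 0.33·I_D.
Substituting gives 0.0267·I_D² − 1.39·I_D + 1.4 = 0, with roots I_D = 1.03 or 51 mA.
The root I_D = 51 mA gives V_GS = -13.4 V ≤ V_t, so take I_D = 1.03 mA.
Then V_GS = 3.04 V and V_DS = V_DD − I_D(R_D+R_S) = 17 − 1.03×0.8 = 16.2 V.
Saturation requires V_DS ≥ V_GS − V_t = 2.05 V; 16.2 ≥ 2.05 ✓.

I_D ≈ 1 mA, V_DS ≈ 16 V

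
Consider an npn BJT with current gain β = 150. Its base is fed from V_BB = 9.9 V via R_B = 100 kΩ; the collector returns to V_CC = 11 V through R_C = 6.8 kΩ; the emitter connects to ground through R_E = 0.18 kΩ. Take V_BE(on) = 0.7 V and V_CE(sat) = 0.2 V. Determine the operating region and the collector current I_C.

Assume active: I_B = (9.9 − 0.7)/(100 + 151×0.18) = 0.0723 mA, I_C = β·I_B = 10.9 mA.
Then V_CE = 11 − 10.9×6.8 − 10.9×0.18 = -64.8 V < 0.2 V — the active assumption fails.
Re-solve with V_CE = 0.2 V. KCL at the emitter: V_E/R_E = (V_BB−0.7−V_E)/R_B + (V_CC−0.2−V_E)/R_C, giving V_E = 0.294 V.
I_C = (V_CC − 0.2 − V_E)/R_C = (10.8 − 0.294)/6.8 = 1.54 mA.
Check: I_B = (9.2 − 0.294)/100 = 0.0891 mA, and β·I_B = 13.4 mA > I_C, confirming saturation.

saturation; I_C ≈ 1.5 mA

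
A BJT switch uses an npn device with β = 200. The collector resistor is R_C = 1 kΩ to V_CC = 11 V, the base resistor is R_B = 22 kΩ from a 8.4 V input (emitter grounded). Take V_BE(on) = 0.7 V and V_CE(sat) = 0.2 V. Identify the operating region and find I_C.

Assume active: I_B = (8.4 − 0.7)/22 = 0.35 mA, giving I_C = β·I_B = 70 mA.
But then V_CE = 11 − 70×1 = -59 V < V_CE(sat) = 0.2 V — impossible in the active region.
So the transistor is saturated. With V_CE = 0.2 V, I_C = (V_CC − 0.2)/R_C = 10.8/1 = 10.8 mA.
Check: β·I_B = 70 mA > I_C = 10.8 mA, confirming saturation.

saturation; I_C ≈ 11 mA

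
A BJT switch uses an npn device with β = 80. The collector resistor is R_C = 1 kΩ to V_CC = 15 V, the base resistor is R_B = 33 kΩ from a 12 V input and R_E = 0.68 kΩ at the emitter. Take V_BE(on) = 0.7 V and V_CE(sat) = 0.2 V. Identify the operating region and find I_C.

Assume active: I_B = (12 − 0.7)/(33 + 81×0.68) = 0.128 mA, I_C = β·I_B = 10.3 mA.
Then V_CE = 15 − 10.3×1 − 10.4×0.68 = -2.33 V < 0.2 V — the active assumption fails.
Re-solve with V_CE = 0.2 V. KCL at the emitter: V_E/R_E = (V_BB−0.7−V_E)/R_B + (V_CC−0.2−V_E)/R_C, giving V_E = 6.05 V.
I_C = (V_CC − 0.2 − V_E)/R_C = (14.8 − 6.05)/1 = 8.75 mA.
Check: I_B = (11.3 − 6.05)/33 = 0.159 mA, and β·I_B = 12.7 mA > I_C, confirming saturation.

saturation; I_C ≈ 8.7 mA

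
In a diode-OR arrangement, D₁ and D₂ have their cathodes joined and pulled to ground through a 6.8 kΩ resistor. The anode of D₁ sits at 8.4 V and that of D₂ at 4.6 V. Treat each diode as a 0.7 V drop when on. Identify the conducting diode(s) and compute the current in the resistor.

Only D₁ conducts; I_R ≈ 1.1 mA

Assume both conduct. Then node N would need to be at both 8.4−0.7 = 7.7 V and 4.6−0.7 = 3.9 V, which is impossible.
Assume only D₁ conducts: V_N = 8.4 − 0.7 = 7.7 V, so I_R = 7.7/6.8 = 1.13 mA.
Check D₂: its anode-to-cathode voltage is 4.6 − 7.7 = -3.1 V < 0.7 V, so it is off. The assumption is consistent.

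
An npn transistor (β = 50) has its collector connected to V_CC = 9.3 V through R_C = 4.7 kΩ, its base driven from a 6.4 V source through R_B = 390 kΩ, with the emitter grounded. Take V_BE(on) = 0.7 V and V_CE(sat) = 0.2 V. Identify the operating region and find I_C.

Assume active. Base-emitter loop: I_B = (V_BB − V_BE)/R_B = (6.4 − 0.7)/390 = 0.0146 mA.
I_C = β·I_B = 50×0.0146 = 0.731 mA.
V_CE = V_CC − I_C·R_C = 9.3 − 0.731×4.7 = 5.87 V > V_CE(sat), so the active-region assumption holds.

active; I_C ≈ 0.73 mA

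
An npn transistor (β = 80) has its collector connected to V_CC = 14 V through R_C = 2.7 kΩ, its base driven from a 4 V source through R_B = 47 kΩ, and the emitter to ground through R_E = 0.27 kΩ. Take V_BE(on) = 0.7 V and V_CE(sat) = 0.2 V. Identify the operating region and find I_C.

active; I_C ≈ 3.8 mA

Assume active. Base-emitter loop: I_B = (V_BB − V_BE)/(R_B + (β+1)R_E) = (4 − 0.7)/(47 + 81×0.27) = 0.0479 mA.
I_C = β·I_B = 80×0.0479 = 3.83 mA.
V_CE = V_CC − I_C·R_C − I_E·R_E = 14 − 3.83×2.7 − 3.88×0.27 = 2.6 V > V_CE(sat), so the active-region assumption holds.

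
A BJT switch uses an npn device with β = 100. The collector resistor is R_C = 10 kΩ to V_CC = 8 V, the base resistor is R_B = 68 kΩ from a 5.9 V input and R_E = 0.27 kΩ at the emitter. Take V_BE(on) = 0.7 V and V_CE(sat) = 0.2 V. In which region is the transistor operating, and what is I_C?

saturation; I_C ≈ 0.76 mA

Assume active: I_B = (5.9 − 0.7)/(68 + 101×0.27) = 0.0546 mA, I_C = β·I_B = 5.46 mA.
Then V_CE = 8 − 5.46×10 − 5.51×0.27 = -48.1 V < 0.2 V — the active assumption fails.
Re-solve with V_CE = 0.2 V. KCL at the emitter: V_E/R_E = (V_BB−0.7−V_E)/R_B + (V_CC−0.2−V_E)/R_C, giving V_E = 0.224 V.
I_C = (V_CC − 0.2 − V_E)/R_C = (7.8 − 0.224)/10 = 0.758 mA.
Check: I_B = (5.2 − 0.224)/68 = 0.0732 mA, and β·I_B = 7.32 mA > I_C, confirming saturation.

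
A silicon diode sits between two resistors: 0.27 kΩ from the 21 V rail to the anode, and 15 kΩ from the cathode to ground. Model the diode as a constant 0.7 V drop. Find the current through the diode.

I ≈ 1.3 mA

The two resistors are in series with the diode, so KVL gives 21 = I·0.27 + 0.7 + I·15.
I = (21 − 0.7) / (0.27 + 15) kΩ = 20.3 / 15.3 = 1.33 mA.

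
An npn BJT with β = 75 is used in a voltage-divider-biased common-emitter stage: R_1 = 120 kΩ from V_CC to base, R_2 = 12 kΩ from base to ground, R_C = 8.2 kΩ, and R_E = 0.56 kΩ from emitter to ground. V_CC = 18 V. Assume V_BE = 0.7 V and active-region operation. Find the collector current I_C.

I_C ≈ 1.3 mA

Thevenize the base divider: V_Th = V_CC·R_2/(R_1+R_2) = 18×12/132 = 1.64 V, R_Th = R_1‖R_2 = 10.9 kΩ.
Base-emitter loop: V_Th = I_B·R_Th + V_BE + (β+1)I_B·R_E, so I_B = (1.64 − 0.7) / (10.9 + 76×0.56) = 0.0175 mA.
I_C = β·I_B = 75×0.0175 = 1.31 mA, and I_E = (β+1)I_B = 1.33 mA.
V_CE = V_CC − I_C·R_C − I_E·R_E = 18 − 1.31×8.2 − 1.33×0.56 = 6.48 V.
V_CE = 6.48 V > 0.2 V confirms active-region operation.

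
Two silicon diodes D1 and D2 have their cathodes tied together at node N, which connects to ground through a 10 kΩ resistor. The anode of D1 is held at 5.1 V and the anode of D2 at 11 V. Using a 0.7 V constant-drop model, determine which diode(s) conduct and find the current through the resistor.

Assume both conduct. Then node N would need to be at both 5.1−0.7 = 4.4 V and 11−0.7 = 10.3 V, which is impossible.
Assume only D2 conducts: V_N = 11 − 0.7 = 10.3 V, so I_R = 10.3/10 = 1.03 mA.
Check D1: its anode-to-cathode voltage is 5.1 − 10.3 = -5.2 V < 0.7 V, so it is off. The assumption is consistent.

Only D2 conducts; I_R ≈ 1 mA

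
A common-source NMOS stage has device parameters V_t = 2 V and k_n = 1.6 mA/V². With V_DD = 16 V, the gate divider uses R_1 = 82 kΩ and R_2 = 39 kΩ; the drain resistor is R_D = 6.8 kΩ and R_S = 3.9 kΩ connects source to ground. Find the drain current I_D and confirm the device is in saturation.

V_G = V_DD·R_2/(R_1+R_2) = 16×39/121 = 5.16 V.
Assume saturation: I_D = (k_n/2)(V_GS − V_t)² with V_GS = V_G − I_D·R_S = 5.16 − 3.9·I_D.
Substituting gives 12.2·I_D² − 20.7·I_D + 7.97 = 0, with roots I_D = 0.589 or 1.11 mA.
The root I_D = 1.11 mA gives V_GS = 0.821 V ≤ V_t, so take I_D = 0.589 mA.
Then V_GS = 2.86 V and V_DS = V_DD − I_D(R_D+R_S) = 16 − 0.589×10.7 = 9.69 V.
Saturation requires V_DS ≥ V_GS − V_t = 0.858 V; 9.69 ≥ 0.858 ✓.

I_D ≈ 0.59 mA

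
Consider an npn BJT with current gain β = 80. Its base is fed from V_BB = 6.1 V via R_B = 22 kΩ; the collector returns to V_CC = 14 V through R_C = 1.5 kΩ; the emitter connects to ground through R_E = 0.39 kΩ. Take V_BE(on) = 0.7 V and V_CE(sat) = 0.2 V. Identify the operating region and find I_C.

Assume active: I_B = (6.1 − 0.7)/(22 + 81×0.39) = 0.101 mA, I_C = β·I_B = 8.06 mA.
Then V_CE = 14 − 8.06×1.5 − 8.16×0.39 = -1.27 V < 0.2 V — the active assumption fails.
Re-solve with V_CE = 0.2 V. KCL at the emitter: V_E/R_E = (V_BB−0.7−V_E)/R_B + (V_CC−0.2−V_E)/R_C, giving V_E = 2.88 V.
I_C = (V_CC − 0.2 − V_E)/R_C = (13.8 − 2.88)/1.5 = 7.28 mA.
Check: I_B = (5.4 − 2.88)/22 = 0.114 mA, and β·I_B = 9.15 mA > I_C, confirming saturation.

saturation; I_C ≈ 7.3 mA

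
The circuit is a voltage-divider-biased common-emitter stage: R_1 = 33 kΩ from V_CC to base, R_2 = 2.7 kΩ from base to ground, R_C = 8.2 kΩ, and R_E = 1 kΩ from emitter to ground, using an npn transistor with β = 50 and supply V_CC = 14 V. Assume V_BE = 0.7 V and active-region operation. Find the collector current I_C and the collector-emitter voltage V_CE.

Thevenize the base divider: V_Th = V_CC·R_2/(R_1+R_2) = 14×2.7/35.7 = 1.06 V, R_Th = R_1‖R_2 = 2.5 kΩ.
Base-emitter loop: V_Th = I_B·R_Th + V_BE + (β+1)I_B·R_E, so I_B = (1.06 − 0.7) / (2.5 + 51×1) = 0.00671 mA.
I_C = β·I_B = 50×0.00671 = 0.335 mA, and I_E = (β+1)I_B = 0.342 mA.
V_CE = V_CC − I_C·R_C − I_E·R_E = 14 − 0.335×8.2 − 0.342×1 = 10.9 V.
V_CE = 10.9 V > 0.2 V confirms active-region operation.

I_C ≈ 0.34 mA, V_CE ≈ 11 V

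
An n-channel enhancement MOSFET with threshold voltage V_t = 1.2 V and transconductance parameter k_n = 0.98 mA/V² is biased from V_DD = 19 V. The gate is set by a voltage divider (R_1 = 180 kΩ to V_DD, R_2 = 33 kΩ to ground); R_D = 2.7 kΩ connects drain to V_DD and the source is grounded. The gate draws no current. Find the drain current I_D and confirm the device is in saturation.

V_G = V_DD·R_2/(R_1+R_2) = 19×33/213 = 2.94 V. With the source grounded, V_GS = V_G = 2.94 V.
Assume saturation: I_D = (k_n/2)(V_GS − V_t)² = (0.98/2)×(2.94 − 1.2)² = 0.49×1.74² = 1.49 mA.
V_DS = V_DD − I_D·R_D = 19 − 1.49×2.7 = 15 V.
Saturation requires V_DS ≥ V_GS − V_t = 1.74 V; 15 ≥ 1.74 ✓.

I_D ≈ 1.5 mA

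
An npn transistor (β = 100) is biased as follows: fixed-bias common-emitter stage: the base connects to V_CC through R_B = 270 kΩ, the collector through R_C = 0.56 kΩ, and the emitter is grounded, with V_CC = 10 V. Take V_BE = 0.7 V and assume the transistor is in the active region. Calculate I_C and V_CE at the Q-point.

Base loop: V_CC = I_B·R_B + V_BE, so I_B = (10 − 0.7)/270 kΩ = 0.0344 mA.
In the active region I_C = β·I_B = 100 × 0.0344 = 3.44 mA.
Collector loop: V_CE = V_CC − I_C·R_C = 10 − 3.44×0.56 = 8.07 V.
Since V_CE = 8.07 V > V_CE(sat) ≈ 0.2 V, the transistor is in the active region as assumed.

I_C ≈ 3.4 mA, V_CE ≈ 8.1 V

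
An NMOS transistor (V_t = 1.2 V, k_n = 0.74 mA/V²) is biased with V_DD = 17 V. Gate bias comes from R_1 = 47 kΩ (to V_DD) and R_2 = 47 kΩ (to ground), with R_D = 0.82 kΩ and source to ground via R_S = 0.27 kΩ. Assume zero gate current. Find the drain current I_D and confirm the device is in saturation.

V_G = V_DD·R_2/(R_1+R_2) = 17×47/94 = 8.5 V.
Assume saturation: I_D = (k_n/2)(V_GS − V_t)² with V_GS = V_G − I_D·R_S = 8.5 − 0.27·I_D.
Substituting gives 0.027·I_D² − 2.46·I_D + 19.7 = 0, with roots I_D = 8.89 or 82.3 mA.
The root I_D = 82.3 mA gives V_GS = -13.7 V ≤ V_t, so take I_D = 8.89 mA.
Then V_GS = 6.1 V and V_DS = V_DD − I_D(R_D+R_S) = 17 − 8.89×1.09 = 7.31 V.
Saturation requires V_DS ≥ V_GS − V_t = 4.9 V; 7.31 ≥ 4.9 ✓.

I_D ≈ 8.9 mA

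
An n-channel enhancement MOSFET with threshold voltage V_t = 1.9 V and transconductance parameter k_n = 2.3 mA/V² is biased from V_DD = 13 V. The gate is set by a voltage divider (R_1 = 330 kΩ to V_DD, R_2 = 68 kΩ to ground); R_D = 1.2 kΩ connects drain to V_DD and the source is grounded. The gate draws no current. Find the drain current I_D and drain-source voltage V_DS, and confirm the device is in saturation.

V_G = V_DD·R_2/(R_1+R_2) = 13×68/398 = 2.22 V. With the source grounded, V_GS = V_G = 2.22 V.
Assume saturation: I_D = (k_n/2)(V_GS − V_t)² = (2.3/2)×(2.22 − 1.9)² = 1.15×0.321² = 0.119 mA.
V_DS = V_DD − I_D·R_D = 13 − 0.119×1.2 = 12.9 V.
Saturation requires V_DS ≥ V_GS − V_t = 0.321 V; 12.9 ≥ 0.321 ✓.

I_D ≈ 0.12 mA, V_DS ≈ 13 V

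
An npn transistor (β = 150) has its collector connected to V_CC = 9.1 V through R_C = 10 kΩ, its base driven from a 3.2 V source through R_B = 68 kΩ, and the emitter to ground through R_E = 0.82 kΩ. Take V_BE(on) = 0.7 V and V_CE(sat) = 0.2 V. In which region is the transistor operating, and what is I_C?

saturation; I_C ≈ 0.82 mA

Assume active: I_B = (3.2 − 0.7)/(68 + 151×0.82) = 0.013 mA, I_C = β·I_B = 1.95 mA.
Then V_CE = 9.1 − 1.95×10 − 1.97×0.82 = -12.1 V < 0.2 V — the active assumption fails.
Re-solve with V_CE = 0.2 V. KCL at the emitter: V_E/R_E = (V_BB−0.7−V_E)/R_B + (V_CC−0.2−V_E)/R_C, giving V_E = 0.695 V.
I_C = (V_CC − 0.2 − V_E)/R_C = (8.9 − 0.695)/10 = 0.821 mA.
Check: I_B = (2.5 − 0.695)/68 = 0.0265 mA, and β·I_B = 3.98 mA > I_C, confirming saturation.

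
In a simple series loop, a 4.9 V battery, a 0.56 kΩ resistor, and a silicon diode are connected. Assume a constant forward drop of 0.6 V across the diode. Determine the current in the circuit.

KVL around the loop: 4.9 = V_D + I·R = 0.6 + I × 0.56 kΩ.
So I = (4.9 − 0.6) / 0.56 kΩ = 4.3 / 0.56 = 7.68 mA.

I ≈ 7.7 mA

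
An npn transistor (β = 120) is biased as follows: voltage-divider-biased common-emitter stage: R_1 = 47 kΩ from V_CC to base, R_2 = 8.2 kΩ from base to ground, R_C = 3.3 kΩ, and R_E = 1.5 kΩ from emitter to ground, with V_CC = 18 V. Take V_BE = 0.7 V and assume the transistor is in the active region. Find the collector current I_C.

I_C ≈ 1.3 mA

Thevenize the base divider: V_Th = V_CC·R_2/(R_1+R_2) = 18×8.2/55.2 = 2.67 V, R_Th = R_1‖R_2 = 6.98 kΩ.
Base-emitter loop: V_Th = I_B·R_Th + V_BE + (β+1)I_B·R_E, so I_B = (2.67 − 0.7) / (6.98 + 121×1.5) = 0.0105 mA.
I_C = β·I_B = 120×0.0105 = 1.26 mA, and I_E = (β+1)I_B = 1.27 mA.
V_CE = V_CC − I_C·R_C − I_E·R_E = 18 − 1.26×3.3 − 1.27×1.5 = 12 V.
V_CE = 12 V > 0.2 V confirms active-region operation.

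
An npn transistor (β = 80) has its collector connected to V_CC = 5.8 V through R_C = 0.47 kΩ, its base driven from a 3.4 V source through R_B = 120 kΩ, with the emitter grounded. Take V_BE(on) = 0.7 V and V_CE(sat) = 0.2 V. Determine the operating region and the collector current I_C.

Assume active. Base-emitter loop: I_B = (V_BB − V_BE)/R_B = (3.4 − 0.7)/120 = 0.0225 mA.
I_C = β·I_B = 80×0.0225 = 1.8 mA.
V_CE = V_CC − I_C·R_C = 5.8 − 1.8×0.47 = 4.95 V > V_CE(sat), so the active-region assumption holds.

active; I_C ≈ 1.8 mA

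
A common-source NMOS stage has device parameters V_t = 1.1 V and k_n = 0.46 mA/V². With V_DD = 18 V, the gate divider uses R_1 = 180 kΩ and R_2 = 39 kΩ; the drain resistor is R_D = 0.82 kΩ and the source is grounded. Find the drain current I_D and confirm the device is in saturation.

V_G = V_DD·R_2/(R_1+R_2) = 18×39/219 = 3.21 V. With the source grounded, V_GS = V_G = 3.21 V.
Assume saturation: I_D = (k_n/2)(V_GS − V_t)² = (0.46/2)×(3.21 − 1.1)² = 0.23×2.11² = 1.02 mA.
V_DS = V_DD − I_D·R_D = 18 − 1.02×0.82 = 17.2 V.
Saturation requires V_DS ≥ V_GS − V_t = 2.11 V; 17.2 ≥ 2.11 ✓.

I_D ≈ 1 mA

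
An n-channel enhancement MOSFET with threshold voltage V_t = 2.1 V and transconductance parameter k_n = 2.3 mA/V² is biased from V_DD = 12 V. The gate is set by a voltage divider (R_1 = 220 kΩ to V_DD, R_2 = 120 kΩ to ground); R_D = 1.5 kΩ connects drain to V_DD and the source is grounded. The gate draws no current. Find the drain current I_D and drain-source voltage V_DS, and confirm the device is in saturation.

I_D ≈ 5.2 mA, V_DS ≈ 4.1 V

V_G = V_DD·R_2/(R_1+R_2) = 12×120/340 = 4.24 V. With the source grounded, V_GS = V_G = 4.24 V.
Assume saturation: I_D = (k_n/2)(V_GS − V_t)² = (2.3/2)×(4.24 − 2.1)² = 1.15×2.14² = 5.24 mA.
V_DS = V_DD − I_D·R_D = 12 − 5.24×1.5 = 4.13 V.
Saturation requires V_DS ≥ V_GS − V_t = 2.14 V; 4.13 ≥ 2.14 ✓.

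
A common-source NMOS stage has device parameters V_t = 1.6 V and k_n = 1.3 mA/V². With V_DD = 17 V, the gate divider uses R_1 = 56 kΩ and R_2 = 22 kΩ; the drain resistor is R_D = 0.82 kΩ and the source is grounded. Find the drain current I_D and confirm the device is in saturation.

I_D ≈ 6.6 mA

V_G = V_DD·R_2/(R_1+R_2) = 17×22/78 = 4.79 V. With the source grounded, V_GS = V_G = 4.79 V.
Assume saturation: I_D = (k_n/2)(V_GS − V_t)² = (1.3/2)×(4.79 − 1.6)² = 0.65×3.19² = 6.63 mA.
V_DS = V_DD − I_D·R_D = 17 − 6.63×0.82 = 11.6 V.
Saturation requires V_DS ≥ V_GS − V_t = 3.19 V; 11.6 ≥ 3.19 ✓.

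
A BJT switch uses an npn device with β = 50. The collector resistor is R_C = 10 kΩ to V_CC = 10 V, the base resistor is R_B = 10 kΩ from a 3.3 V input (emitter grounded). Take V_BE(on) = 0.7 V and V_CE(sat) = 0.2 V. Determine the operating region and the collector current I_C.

saturation; I_C ≈ 0.98 mA

Assume active: I_B = (3.3 − 0.7)/10 = 0.26 mA, giving I_C = β·I_B = 13 mA.
But then V_CE = 10 − 13×10 = -120 V < V_CE(sat) = 0.2 V — impossible in the active region.
So the transistor is saturated. With V_CE = 0.2 V, I_C = (V_CC − 0.2)/R_C = 9.8/10 = 0.98 mA.
Check: β·I_B = 13 mA > I_C = 0.98 mA, confirming saturation.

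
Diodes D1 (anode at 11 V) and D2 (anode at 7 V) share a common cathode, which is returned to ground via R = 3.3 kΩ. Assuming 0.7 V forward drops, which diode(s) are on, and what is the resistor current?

Assume both conduct. Then node N would need to be at both 11−0.7 = 10.3 V and 7−0.7 = 6.3 V, which is impossible.
Assume only D1 conducts: V_N = 11 − 0.7 = 10.3 V, so I_R = 10.3/3.3 = 3.12 mA.
Check D2: its anode-to-cathode voltage is 7 − 10.3 = -3.3 V < 0.7 V, so it is off. The assumption is consistent.

Only D1 conducts; I_R ≈ 3.1 mA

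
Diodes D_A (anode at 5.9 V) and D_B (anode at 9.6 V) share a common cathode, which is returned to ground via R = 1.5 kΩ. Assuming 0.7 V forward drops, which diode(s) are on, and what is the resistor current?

Only D_B conducts; I_R ≈ 5.9 mA

Assume both conduct. Then node N would need to be at both 5.9−0.7 = 5.2 V and 9.6−0.7 = 8.9 V, which is impossible.
Assume only D_B conducts: V_N = 9.6 − 0.7 = 8.9 V, so I_R = 8.9/1.5 = 5.93 mA.
Check D_A: its anode-to-cathode voltage is 5.9 − 8.9 = -3 V < 0.7 V, so it is off. The assumption is consistent.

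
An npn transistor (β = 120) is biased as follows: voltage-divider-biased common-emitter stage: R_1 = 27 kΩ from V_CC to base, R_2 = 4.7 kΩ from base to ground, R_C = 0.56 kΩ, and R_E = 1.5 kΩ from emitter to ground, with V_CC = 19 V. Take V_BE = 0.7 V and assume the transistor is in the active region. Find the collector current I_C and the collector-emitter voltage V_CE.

I_C ≈ 1.4 mA, V_CE ≈ 16 V

Thevenize the base divider: V_Th = V_CC·R_2/(R_1+R_2) = 19×4.7/31.7 = 2.82 V, R_Th = R_1‖R_2 = 4 kΩ.
Base-emitter loop: V_Th = I_B·R_Th + V_BE + (β+1)I_B·R_E, so I_B = (2.82 − 0.7) / (4 + 121×1.5) = 0.0114 mA.
I_C = β·I_B = 120×0.0114 = 1.37 mA, and I_E = (β+1)I_B = 1.38 mA.
V_CE = V_CC − I_C·R_C − I_E·R_E = 19 − 1.37×0.56 − 1.38×1.5 = 16.2 V.
V_CE = 16.2 V > 0.2 V confirms active-region operation.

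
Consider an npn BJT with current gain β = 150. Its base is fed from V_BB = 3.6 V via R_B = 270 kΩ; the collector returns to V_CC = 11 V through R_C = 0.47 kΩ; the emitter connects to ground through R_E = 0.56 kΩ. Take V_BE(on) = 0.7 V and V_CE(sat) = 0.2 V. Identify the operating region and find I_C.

active; I_C ≈ 1.2 mA

Assume active. Base-emitter loop: I_B = (V_BB − V_BE)/(R_B + (β+1)R_E) = (3.6 − 0.7)/(270 + 151×0.56) = 0.00818 mA.
I_C = β·I_B = 150×0.00818 = 1.23 mA.
V_CE = V_CC − I_C·R_C − I_E·R_E = 11 − 1.23×0.47 − 1.24×0.56 = 9.73 V > V_CE(sat), so the active-region assumption holds.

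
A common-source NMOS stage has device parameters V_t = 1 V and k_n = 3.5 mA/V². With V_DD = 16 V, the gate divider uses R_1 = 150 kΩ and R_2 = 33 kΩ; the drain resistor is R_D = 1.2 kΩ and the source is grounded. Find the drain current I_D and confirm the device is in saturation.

I_D ≈ 6.2 mA

V_G = V_DD·R_2/(R_1+R_2) = 16×33/183 = 2.89 V. With the source grounded, V_GS = V_G = 2.89 V.
Assume saturation: I_D = (k_n/2)(V_GS − V_t)² = (3.5/2)×(2.89 − 1)² = 1.75×1.89² = 6.22 mA.
V_DS = V_DD − I_D·R_D = 16 − 6.22×1.2 = 8.54 V.
Saturation requires V_DS ≥ V_GS − V_t = 1.89 V; 8.54 ≥ 1.89 ✓.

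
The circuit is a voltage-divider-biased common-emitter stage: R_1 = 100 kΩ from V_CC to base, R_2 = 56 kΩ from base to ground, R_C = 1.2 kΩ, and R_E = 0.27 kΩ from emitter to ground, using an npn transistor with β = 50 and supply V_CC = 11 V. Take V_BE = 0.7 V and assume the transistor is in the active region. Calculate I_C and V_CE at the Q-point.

Thevenize the base divider: V_Th = V_CC·R_2/(R_1+R_2) = 11×56/156 = 3.95 V, R_Th = R_1‖R_2 = 35.9 kΩ.
Base-emitter loop: V_Th = I_B·R_Th + V_BE + (β+1)I_B·R_E, so I_B = (3.95 − 0.7) / (35.9 + 51×0.27) = 0.0654 mA.
I_C = β·I_B = 50×0.0654 = 3.27 mA, and I_E = (β+1)I_B = 3.34 mA.
V_CE = V_CC − I_C·R_C − I_E·R_E = 11 − 3.27×1.2 − 3.34×0.27 = 6.17 V.
V_CE = 6.17 V > 0.2 V confirms active-region operation.

I_C ≈ 3.3 mA, V_CE ≈ 6.2 V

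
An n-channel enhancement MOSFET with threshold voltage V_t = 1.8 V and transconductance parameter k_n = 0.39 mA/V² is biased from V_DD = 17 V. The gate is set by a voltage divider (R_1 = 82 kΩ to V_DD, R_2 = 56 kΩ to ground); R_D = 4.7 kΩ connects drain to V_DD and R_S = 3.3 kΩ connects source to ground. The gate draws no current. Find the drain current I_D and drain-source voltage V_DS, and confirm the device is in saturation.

V_G = V_DD·R_2/(R_1+R_2) = 17×56/138 = 6.9 V.
Assume saturation: I_D = (k_n/2)(V_GS − V_t)² with V_GS = V_G − I_D·R_S = 6.9 − 3.3·I_D.
Substituting gives 2.12·I_D² − 7.56·I_D + 5.07 = 0, with roots I_D = 0.896 or 2.67 mA.
The root I_D = 2.67 mA gives V_GS = -1.9 V ≤ V_t, so take I_D = 0.896 mA.
Then V_GS = 3.94 V and V_DS = V_DD − I_D(R_D+R_S) = 17 − 0.896×8 = 9.84 V.
Saturation requires V_DS ≥ V_GS − V_t = 2.14 V; 9.84 ≥ 2.14 ✓.

I_D ≈ 0.9 mA, V_DS ≈ 9.8 V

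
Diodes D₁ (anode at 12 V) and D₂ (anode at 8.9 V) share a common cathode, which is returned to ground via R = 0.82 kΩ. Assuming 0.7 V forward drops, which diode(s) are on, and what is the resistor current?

Assume both conduct. Then node N would need to be at both 12−0.7 = 11.3 V and 8.9−0.7 = 8.2 V, which is impossible.
Assume only D₁ conducts: V_N = 12 − 0.7 = 11.3 V, so I_R = 11.3/0.82 = 13.8 mA.
Check D₂: its anode-to-cathode voltage is 8.9 − 11.3 = -2.4 V < 0.7 V, so it is off. The assumption is consistent.

Only D₁ conducts; I_R ≈ 14 mA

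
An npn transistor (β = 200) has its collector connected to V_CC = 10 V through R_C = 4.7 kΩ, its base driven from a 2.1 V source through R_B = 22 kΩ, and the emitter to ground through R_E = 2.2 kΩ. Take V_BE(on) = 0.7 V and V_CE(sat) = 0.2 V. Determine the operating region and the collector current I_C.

Assume active. Base-emitter loop: I_B = (V_BB − V_BE)/(R_B + (β+1)R_E) = (2.1 − 0.7)/(22 + 201×2.2) = 0.00302 mA.
I_C = β·I_B = 200×0.00302 = 0.603 mA.
V_CE = V_CC − I_C·R_C − I_E·R_E = 10 − 0.603×4.7 − 0.606×2.2 = 5.83 V > V_CE(sat), so the active-region assumption holds.

active; I_C ≈ 0.6 mA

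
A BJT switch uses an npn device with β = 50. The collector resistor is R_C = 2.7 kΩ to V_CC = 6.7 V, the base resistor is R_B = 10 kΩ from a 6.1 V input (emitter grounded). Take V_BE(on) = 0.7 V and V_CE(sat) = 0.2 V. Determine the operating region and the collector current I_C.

saturation; I_C ≈ 2.4 mA

Assume active: I_B = (6.1 − 0.7)/10 = 0.54 mA, giving I_C = β·I_B = 27 mA.
But then V_CE = 6.7 − 27×2.7 = -66.2 V < V_CE(sat) = 0.2 V — impossible in the active region.
So the transistor is saturated. With V_CE = 0.2 V, I_C = (V_CC − 0.2)/R_C = 6.5/2.7 = 2.41 mA.
Check: β·I_B = 27 mA > I_C = 2.41 mA, confirming saturation.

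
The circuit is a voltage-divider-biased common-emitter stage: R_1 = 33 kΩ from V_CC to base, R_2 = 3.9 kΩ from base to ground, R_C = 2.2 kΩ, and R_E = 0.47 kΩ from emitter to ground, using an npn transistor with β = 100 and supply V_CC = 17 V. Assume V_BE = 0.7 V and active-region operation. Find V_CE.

V_CE ≈ 11 V

Thevenize the base divider: V_Th = V_CC·R_2/(R_1+R_2) = 17×3.9/36.9 = 1.8 V, R_Th = R_1‖R_2 = 3.49 kΩ.
Base-emitter loop: V_Th = I_B·R_Th + V_BE + (β+1)I_B·R_E, so I_B = (1.8 − 0.7) / (3.49 + 101×0.47) = 0.0215 mA.
I_C = β·I_B = 100×0.0215 = 2.15 mA, and I_E = (β+1)I_B = 2.17 mA.
V_CE = V_CC − I_C·R_C − I_E·R_E = 17 − 2.15×2.2 − 2.17×0.47 = 11.2 V.
V_CE = 11.2 V > 0.2 V confirms active-region operation.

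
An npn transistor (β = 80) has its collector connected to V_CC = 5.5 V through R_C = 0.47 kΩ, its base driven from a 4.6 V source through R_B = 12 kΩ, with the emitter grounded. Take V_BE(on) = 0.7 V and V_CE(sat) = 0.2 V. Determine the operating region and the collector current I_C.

saturation; I_C ≈ 11 mA

Assume active: I_B = (4.6 − 0.7)/12 = 0.325 mA, giving I_C = β·I_B = 26 mA.
But then V_CE = 5.5 − 26×0.47 = -6.72 V < V_CE(sat) = 0.2 V — impossible in the active region.
So the transistor is saturated. With V_CE = 0.2 V, I_C = (V_CC − 0.2)/R_C = 5.3/0.47 = 11.3 mA.
Check: β·I_B = 26 mA > I_C = 11.3 mA, confirming saturation.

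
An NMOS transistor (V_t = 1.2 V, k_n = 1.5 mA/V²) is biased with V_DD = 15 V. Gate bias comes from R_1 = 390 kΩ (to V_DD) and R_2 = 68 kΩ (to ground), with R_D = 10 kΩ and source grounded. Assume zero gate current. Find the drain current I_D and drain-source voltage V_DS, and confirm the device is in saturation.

I_D ≈ 0.79 mA, V_DS ≈ 7.1 V

V_G = V_DD·R_2/(R_1+R_2) = 15×68/458 = 2.23 V. With the source grounded, V_GS = V_G = 2.23 V.
Assume saturation: I_D = (k_n/2)(V_GS − V_t)² = (1.5/2)×(2.23 − 1.2)² = 0.75×1.03² = 0.791 mA.
V_DS = V_DD − I_D·R_D = 15 − 0.791×10 = 7.09 V.
Saturation requires V_DS ≥ V_GS − V_t = 1.03 V; 7.09 ≥ 1.03 ✓.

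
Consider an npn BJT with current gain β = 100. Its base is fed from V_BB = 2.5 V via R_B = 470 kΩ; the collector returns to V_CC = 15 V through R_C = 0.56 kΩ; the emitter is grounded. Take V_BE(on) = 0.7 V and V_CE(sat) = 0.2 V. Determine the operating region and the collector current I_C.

Assume active. Base-emitter loop: I_B = (V_BB − V_BE)/R_B = (2.5 − 0.7)/470 = 0.00383 mA.
I_C = β·I_B = 100×0.00383 = 0.383 mA.
V_CE = V_CC − I_C·R_C = 15 − 0.383×0.56 = 14.8 V > V_CE(sat), so the active-region assumption holds.

active; I_C ≈ 0.38 mA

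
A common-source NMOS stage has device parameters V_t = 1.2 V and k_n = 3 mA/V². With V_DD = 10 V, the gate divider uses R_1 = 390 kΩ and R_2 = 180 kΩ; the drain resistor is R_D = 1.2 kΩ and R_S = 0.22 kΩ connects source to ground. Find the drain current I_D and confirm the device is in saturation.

V_G = V_DD·R_2/(R_1+R_2) = 10×180/570 = 3.16 V.
Assume saturation: I_D = (k_n/2)(V_GS − V_t)² with V_GS = V_G − I_D·R_S = 3.16 − 0.22·I_D.
Substituting gives 0.0726·I_D² − 2.29·I_D + 5.75 = 0, with roots I_D = 2.75 or 28.8 mA.
The root I_D = 28.8 mA gives V_GS = -3.18 V ≤ V_t, so take I_D = 2.75 mA.
Then V_GS = 2.55 V and V_DS = V_DD − I_D(R_D+R_S) = 10 − 2.75×1.42 = 6.1 V.
Saturation requires V_DS ≥ V_GS − V_t = 1.35 V; 6.1 ≥ 1.35 ✓.

I_D ≈ 2.7 mA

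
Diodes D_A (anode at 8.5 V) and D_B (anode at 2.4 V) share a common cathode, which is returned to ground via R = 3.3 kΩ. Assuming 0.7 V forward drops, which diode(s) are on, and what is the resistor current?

Assume both conduct. Then node N would need to be at both 8.5−0.7 = 7.8 V and 2.4−0.7 = 1.7 V, which is impossible.
Assume only D_A conducts: V_N = 8.5 − 0.7 = 7.8 V, so I_R = 7.8/3.3 = 2.36 mA.
Check D_B: its anode-to-cathode voltage is 2.4 − 7.8 = -5.4 V < 0.7 V, so it is off. The assumption is consistent.

Only D_A conducts; I_R ≈ 2.4 mA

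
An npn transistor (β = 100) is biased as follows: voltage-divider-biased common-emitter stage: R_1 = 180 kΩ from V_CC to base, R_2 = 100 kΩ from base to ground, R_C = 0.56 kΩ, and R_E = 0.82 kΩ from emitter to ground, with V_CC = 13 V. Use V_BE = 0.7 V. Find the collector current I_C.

Thevenize the base divider: V_Th = V_CC·R_2/(R_1+R_2) = 13×100/280 = 4.64 V, R_Th = R_1‖R_2 = 64.3 kΩ.
Base-emitter loop: V_Th = I_B·R_Th + V_BE + (β+1)I_B·R_E, so I_B = (4.64 − 0.7) / (64.3 + 101×0.82) = 0.0268 mA.
I_C = β·I_B = 100×0.0268 = 2.68 mA, and I_E = (β+1)I_B = 2.71 mA.
V_CE = V_CC − I_C·R_C − I_E·R_E = 13 − 2.68×0.56 − 2.71×0.82 = 9.28 V.
V_CE = 9.28 V > 0.2 V confirms active-region operation.

I_C ≈ 2.7 mA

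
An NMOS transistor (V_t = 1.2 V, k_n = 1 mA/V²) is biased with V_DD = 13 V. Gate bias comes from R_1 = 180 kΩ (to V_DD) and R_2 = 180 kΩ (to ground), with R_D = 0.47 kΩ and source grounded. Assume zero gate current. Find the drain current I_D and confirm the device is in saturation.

V_G = V_DD·R_2/(R_1+R_2) = 13×180/360 = 6.5 V. With the source grounded, V_GS = V_G = 6.5 V.
Assume saturation: I_D = (k_n/2)(V_GS − V_t)² = (1/2)×(6.5 − 1.2)² = 0.5×5.3² = 14 mA.
V_DS = V_DD − I_D·R_D = 13 − 14×0.47 = 6.4 V.
Saturation requires V_DS ≥ V_GS − V_t = 5.3 V; 6.4 ≥ 5.3 ✓.

I_D ≈ 14 mA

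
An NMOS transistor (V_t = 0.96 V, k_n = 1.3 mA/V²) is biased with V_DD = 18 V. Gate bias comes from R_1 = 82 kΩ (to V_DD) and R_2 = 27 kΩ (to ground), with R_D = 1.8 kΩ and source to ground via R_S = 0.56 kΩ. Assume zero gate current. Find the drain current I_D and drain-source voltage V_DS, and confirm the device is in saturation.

I_D ≈ 2.6 mA, V_DS ≈ 12 V

V_G = V_DD·R_2/(R_1+R_2) = 18×27/109 = 4.46 V.
Assume saturation: I_D = (k_n/2)(V_GS − V_t)² with V_GS = V_G − I_D·R_S = 4.46 − 0.56·I_D.
Substituting gives 0.204·I_D² − 3.55·I_D + 7.96 = 0, with roots I_D = 2.65 or 14.8 mA.
The root I_D = 14.8 mA gives V_GS = -3.8 V ≤ V_t, so take I_D = 2.65 mA.
Then V_GS = 2.98 V and V_DS = V_DD − I_D(R_D+R_S) = 18 − 2.65×2.36 = 11.8 V.
Saturation requires V_DS ≥ V_GS − V_t = 2.02 V; 11.8 ≥ 2.02 ✓.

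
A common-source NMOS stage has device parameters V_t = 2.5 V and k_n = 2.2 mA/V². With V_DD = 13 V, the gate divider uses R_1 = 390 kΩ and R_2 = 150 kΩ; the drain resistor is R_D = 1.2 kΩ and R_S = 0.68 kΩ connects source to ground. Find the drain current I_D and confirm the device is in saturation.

I_D ≈ 0.57 mA

V_G = V_DD·R_2/(R_1+R_2) = 13×150/540 = 3.61 V.
Assume saturation: I_D = (k_n/2)(V_GS − V_t)² with V_GS = V_G − I_D·R_S = 3.61 − 0.68·I_D.
Substituting gives 0.509·I_D² − 2.66·I_D + 1.36 = 0, with roots I_D = 0.573 or 4.66 mA.
The root I_D = 4.66 mA gives V_GS = 0.441 V ≤ V_t, so take I_D = 0.573 mA.
Then V_GS = 3.22 V and V_DS = V_DD − I_D(R_D+R_S) = 13 − 0.573×1.88 = 11.9 V.
Saturation requires V_DS ≥ V_GS − V_t = 0.722 V; 11.9 ≥ 0.722 ✓.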